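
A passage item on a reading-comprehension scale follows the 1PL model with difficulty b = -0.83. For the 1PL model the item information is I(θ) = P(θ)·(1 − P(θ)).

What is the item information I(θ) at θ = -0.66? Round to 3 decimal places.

0.248

P = 1/(1+e^{-0.1700}) = 0.5424
P(1−P) = 0.5424 × 0.4576 = 0.2482
I = P(1−P) = 0.24820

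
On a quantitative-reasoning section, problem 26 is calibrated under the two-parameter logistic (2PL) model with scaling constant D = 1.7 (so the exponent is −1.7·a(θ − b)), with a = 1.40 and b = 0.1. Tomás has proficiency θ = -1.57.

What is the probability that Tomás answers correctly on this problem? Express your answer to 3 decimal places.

P(θ) = 1 / (1 + exp(−D·a(θ − b)))
Exponent: 1.7 × 1.40 × (-1.57 − 0.1) = -3.9746
1/(1 + e^{3.9746}) = 0.0184
P = 0.0184

0.018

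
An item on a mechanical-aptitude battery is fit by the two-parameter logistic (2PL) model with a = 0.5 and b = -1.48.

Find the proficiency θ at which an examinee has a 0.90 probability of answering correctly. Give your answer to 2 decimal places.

P(θ) = 1 / (1 + exp(−a(θ − b)))
logit = ln(0.9000/0.1000) = 2.1972
θ = b + logit/(a) = -1.48 + 2.1972/0.5000 = 2.9144

2.91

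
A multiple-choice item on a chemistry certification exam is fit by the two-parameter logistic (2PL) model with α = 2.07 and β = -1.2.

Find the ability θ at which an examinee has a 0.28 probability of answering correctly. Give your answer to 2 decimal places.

P(θ) = 1 / (1 + exp(−α(θ − β)))
logit = ln(0.2800/0.7200) = -0.9445
θ = β + logit/(α) = -1.2 + (-0.9445)/2.0700 = -1.6563

-1.66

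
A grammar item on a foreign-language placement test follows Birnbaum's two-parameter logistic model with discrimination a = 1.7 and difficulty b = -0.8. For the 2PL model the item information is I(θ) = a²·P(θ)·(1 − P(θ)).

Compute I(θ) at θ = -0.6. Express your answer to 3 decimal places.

P = 1/(1+e^{-0.3400}) = 0.5842
P(1−P) = 0.5842 × 0.4158 = 0.2429
I = a² × P(1−P) = 1.7² × 0.2429 = 0.70202

0.702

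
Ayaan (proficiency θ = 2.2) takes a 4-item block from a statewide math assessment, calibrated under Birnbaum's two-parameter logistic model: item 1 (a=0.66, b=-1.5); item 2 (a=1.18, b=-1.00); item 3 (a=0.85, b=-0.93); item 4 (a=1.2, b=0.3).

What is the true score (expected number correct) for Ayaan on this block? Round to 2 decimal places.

3.74

P(θ) = 1 / (1 + exp(−a(θ − b)))
P_1 = 1/(1+e^{-2.4420}) = 0.9200
P_2 = 1/(1+e^{-3.7760}) = 0.9776
P_3 = 1/(1+e^{-2.6605}) = 0.9347
P_4 = 1/(1+e^{-2.2800}) = 0.9072
E[score] = 0.9200 + 0.9776 + 0.9347 + 0.9072 = 3.7394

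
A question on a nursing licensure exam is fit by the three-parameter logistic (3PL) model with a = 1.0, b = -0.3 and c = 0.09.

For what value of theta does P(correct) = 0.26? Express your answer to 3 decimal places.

-1.771

P(theta) = c + (1 − c) · 1 / (1 + exp(−a(theta − b)))
Remove guessing floor: (0.26 − 0.09)/(1 − 0.09) = 0.1868
logit = ln(0.1868/0.8132) = -1.4709
theta = b + logit/(a) = -0.3 + (-1.4709)/1.0000 = -1.7709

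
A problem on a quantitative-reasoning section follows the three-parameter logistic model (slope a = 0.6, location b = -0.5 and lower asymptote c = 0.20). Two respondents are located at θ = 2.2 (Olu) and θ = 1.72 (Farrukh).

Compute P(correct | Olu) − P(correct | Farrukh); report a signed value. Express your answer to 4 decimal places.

0.0349

P(θ) = c + (1 − c) · 1 / (1 + exp(−a(θ − b)))
P(Olu) = 0.8678  [exponent 1.6200]
P(Farrukh) = 0.8329  [exponent 1.3320]
Difference = 0.8678 − 0.8329 = 0.0349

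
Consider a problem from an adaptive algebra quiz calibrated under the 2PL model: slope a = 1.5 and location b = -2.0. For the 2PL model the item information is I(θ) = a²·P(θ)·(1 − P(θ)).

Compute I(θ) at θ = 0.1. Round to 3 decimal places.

0.089

P = 1/(1+e^{-3.1500}) = 0.9589
P(1−P) = 0.9589 × 0.0411 = 0.0394
I = a² × P(1−P) = 1.5² × 0.0394 = 0.08866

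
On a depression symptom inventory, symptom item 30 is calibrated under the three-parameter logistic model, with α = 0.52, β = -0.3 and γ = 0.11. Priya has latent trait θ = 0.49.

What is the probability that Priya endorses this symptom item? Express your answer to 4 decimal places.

0.6451

P(θ) = γ + (1 − γ) · 1 / (1 + exp(−α(θ − β)))
Exponent: 0.52 × (0.49 − (-0.3)) = 0.4108
1/(1 + e^{-0.4108}) = 0.6013
P = 0.11 + 0.89 × 0.6013 = 0.6451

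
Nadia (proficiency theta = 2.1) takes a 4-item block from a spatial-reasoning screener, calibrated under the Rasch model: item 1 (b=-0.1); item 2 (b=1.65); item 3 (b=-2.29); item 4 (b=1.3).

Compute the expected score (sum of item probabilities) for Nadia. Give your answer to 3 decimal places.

P(theta) = 1 / (1 + exp(−(theta − b)))
P_1 = 1/(1+e^{-2.2000}) = 0.9002
P_2 = 1/(1+e^{-0.4500}) = 0.6106
P_3 = 1/(1+e^{-4.3900}) = 0.9878
P_4 = 1/(1+e^{-0.8000}) = 0.6900
E[score] = 0.9002 + 0.6106 + 0.9878 + 0.6900 = 3.1886

3.189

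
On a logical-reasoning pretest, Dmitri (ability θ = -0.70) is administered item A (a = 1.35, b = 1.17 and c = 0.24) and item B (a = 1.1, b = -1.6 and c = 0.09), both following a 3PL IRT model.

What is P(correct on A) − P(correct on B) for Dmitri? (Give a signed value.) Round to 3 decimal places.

P(θ) = c + (1 − c) · 1 / (1 + exp(−a(θ − b)))
P_A = 0.2964
P_B = 0.7535
P_A − P_B = -0.4571

-0.457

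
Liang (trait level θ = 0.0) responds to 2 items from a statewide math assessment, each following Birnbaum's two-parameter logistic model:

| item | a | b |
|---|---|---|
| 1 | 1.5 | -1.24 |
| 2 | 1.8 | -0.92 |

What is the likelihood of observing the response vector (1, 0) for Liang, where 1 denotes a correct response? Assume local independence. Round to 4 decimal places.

P(θ) = 1 / (1 + exp(−a(θ − b)))
P_1 = 1/(1+e^{-1.8600}) = 0.8653
P_2 = 1/(1+e^{-1.6560}) = 0.8397
L = P_1 × (1−P_2) = 0.8653 × 0.1603 = 0.13871

0.1387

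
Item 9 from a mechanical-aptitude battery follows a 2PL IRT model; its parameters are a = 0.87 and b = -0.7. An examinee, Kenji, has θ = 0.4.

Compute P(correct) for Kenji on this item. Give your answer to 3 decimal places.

P(θ) = 1 / (1 + exp(−a(θ − b)))
Exponent: 0.87 × (0.4 − (-0.7)) = 0.9570
1/(1 + e^{-0.9570}) = 0.7225

0.723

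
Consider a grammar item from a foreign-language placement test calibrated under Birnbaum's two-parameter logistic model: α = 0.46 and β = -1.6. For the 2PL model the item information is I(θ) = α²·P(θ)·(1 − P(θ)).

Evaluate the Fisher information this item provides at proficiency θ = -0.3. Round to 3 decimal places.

P = 1/(1+e^{-0.5980}) = 0.6452
P(1−P) = 0.6452 × 0.3548 = 0.2289
I = α² × P(1−P) = 0.46² × 0.2289 = 0.04844

0.048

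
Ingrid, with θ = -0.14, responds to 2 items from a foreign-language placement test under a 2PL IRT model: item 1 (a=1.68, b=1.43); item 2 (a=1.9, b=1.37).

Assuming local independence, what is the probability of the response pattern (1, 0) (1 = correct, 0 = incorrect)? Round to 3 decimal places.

0.063

P(θ) = 1 / (1 + exp(−a(θ − b)))
P_1 = 1/(1+e^{2.6376}) = 0.0668
P_2 = 1/(1+e^{2.8690}) = 0.0537
L = P_1 × (1−P_2) = 0.0668 × 0.9463 = 0.06317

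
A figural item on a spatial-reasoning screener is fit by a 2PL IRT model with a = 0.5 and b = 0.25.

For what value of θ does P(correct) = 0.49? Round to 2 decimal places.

0.17

P(θ) = 1 / (1 + exp(−a(θ − b)))
logit = ln(0.4900/0.5100) = -0.0400
θ = b + logit/(a) = 0.25 + (-0.0400)/0.5000 = 0.1700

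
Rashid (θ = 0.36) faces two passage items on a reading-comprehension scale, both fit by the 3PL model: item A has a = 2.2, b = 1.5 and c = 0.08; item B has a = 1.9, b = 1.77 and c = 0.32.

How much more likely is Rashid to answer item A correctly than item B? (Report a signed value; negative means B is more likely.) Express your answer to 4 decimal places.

P(θ) = c + (1 − c) · 1 / (1 + exp(−a(θ − b)))
P_A = 0.1493
P_B = 0.3637
P_A − P_B = -0.2144

-0.2144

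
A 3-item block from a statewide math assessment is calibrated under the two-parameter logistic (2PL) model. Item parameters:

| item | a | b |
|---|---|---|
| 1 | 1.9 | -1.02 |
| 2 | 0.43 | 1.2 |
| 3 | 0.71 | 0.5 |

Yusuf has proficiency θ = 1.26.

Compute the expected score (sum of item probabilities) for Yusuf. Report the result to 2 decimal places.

2.13

P(θ) = 1 / (1 + exp(−a(θ − b)))
P_1 = 1/(1+e^{-4.3320}) = 0.9870
P_2 = 1/(1+e^{-0.0258}) = 0.5064
P_3 = 1/(1+e^{-0.5396}) = 0.6317
E[score] = 0.9870 + 0.5064 + 0.6317 = 2.1252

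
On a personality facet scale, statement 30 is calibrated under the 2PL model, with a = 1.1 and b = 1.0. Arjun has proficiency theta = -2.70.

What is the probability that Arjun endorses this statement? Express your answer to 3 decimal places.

0.017

P(theta) = 1 / (1 + exp(−a(theta − b)))
Exponent: 1.1 × (-2.70 − 1.0) = -4.0700
1/(1 + e^{4.0700}) = 0.0168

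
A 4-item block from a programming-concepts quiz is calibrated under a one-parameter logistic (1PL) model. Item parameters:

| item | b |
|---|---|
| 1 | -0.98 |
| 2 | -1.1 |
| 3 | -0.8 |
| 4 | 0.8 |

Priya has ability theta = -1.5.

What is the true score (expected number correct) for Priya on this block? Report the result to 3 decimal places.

1.197

P(theta) = 1 / (1 + exp(−(theta − b)))
P_1 = 1/(1+e^{0.5200}) = 0.3729
P_2 = 1/(1+e^{0.4000}) = 0.4013
P_3 = 1/(1+e^{0.7000}) = 0.3318
P_4 = 1/(1+e^{2.3000}) = 0.0911
E[score] = 0.3729 + 0.4013 + 0.3318 + 0.0911 = 1.1971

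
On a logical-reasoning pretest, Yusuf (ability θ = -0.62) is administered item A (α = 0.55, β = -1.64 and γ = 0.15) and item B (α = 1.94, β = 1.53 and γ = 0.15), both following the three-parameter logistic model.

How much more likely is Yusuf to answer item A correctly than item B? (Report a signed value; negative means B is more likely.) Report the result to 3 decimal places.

0.528

P(θ) = γ + (1 − γ) · 1 / (1 + exp(−α(θ − β)))
P_A = 0.6912
P_B = 0.1629
P_A − P_B = 0.5283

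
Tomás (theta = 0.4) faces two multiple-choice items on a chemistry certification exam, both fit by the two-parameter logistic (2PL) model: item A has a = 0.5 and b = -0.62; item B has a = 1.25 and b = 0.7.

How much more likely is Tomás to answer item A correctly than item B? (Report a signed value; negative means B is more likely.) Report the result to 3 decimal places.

0.217

P(theta) = 1 / (1 + exp(−a(theta − b)))
P_A = 0.6248
P_B = 0.4073
P_A − P_B = 0.2175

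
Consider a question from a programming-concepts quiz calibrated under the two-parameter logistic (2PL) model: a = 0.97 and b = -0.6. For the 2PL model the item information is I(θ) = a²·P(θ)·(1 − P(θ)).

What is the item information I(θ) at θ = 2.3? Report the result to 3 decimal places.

0.050

P = 1/(1+e^{-2.8130}) = 0.9434
P(1−P) = 0.9434 × 0.0566 = 0.0534
I = a² × P(1−P) = 0.97² × 0.0534 = 0.05026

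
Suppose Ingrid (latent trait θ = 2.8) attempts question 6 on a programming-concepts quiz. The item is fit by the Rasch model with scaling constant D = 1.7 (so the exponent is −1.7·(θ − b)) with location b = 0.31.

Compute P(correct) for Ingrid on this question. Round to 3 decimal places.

P(θ) = 1 / (1 + exp(−D·(θ − b)))
Exponent: 1.7 × (2.8 − 0.31) = 4.2330
1/(1 + e^{-4.2330}) = 0.9857
P = 0.9857

0.986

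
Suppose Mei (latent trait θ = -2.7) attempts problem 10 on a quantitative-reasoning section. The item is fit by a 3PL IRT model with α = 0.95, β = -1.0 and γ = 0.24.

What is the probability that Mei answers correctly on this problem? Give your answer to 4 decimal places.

P(θ) = γ + (1 − γ) · 1 / (1 + exp(−α(θ − β)))
Exponent: 0.95 × (-2.7 − (-1.0)) = -1.6150
1/(1 + e^{1.6150}) = 0.1659
P = 0.24 + 0.76 × 0.1659 = 0.3661

0.3661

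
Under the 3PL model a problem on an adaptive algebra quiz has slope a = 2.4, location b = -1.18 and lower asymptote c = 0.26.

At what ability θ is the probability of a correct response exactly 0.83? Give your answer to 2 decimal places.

P(θ) = c + (1 − c) · 1 / (1 + exp(−a(θ − b)))
Remove guessing floor: (0.83 − 0.26)/(1 − 0.26) = 0.7703
logit = ln(0.7703/0.2297) = 1.2098
θ = b + logit/(a) = -1.18 + 1.2098/2.4000 = -0.6759

-0.68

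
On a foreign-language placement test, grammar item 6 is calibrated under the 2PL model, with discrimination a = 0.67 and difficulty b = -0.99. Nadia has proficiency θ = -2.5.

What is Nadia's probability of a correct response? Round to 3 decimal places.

0.267

P(θ) = 1 / (1 + exp(−a(θ − b)))
Exponent: 0.67 × (-2.5 − (-0.99)) = -1.0117
1/(1 + e^{1.0117}) = 0.2666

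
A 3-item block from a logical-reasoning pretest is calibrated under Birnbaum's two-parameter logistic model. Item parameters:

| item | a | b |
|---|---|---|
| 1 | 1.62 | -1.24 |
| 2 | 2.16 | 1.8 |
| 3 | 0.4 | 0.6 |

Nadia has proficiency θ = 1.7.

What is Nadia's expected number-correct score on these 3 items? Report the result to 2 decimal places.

2.05

P(θ) = 1 / (1 + exp(−a(θ − b)))
P_1 = 1/(1+e^{-4.7628}) = 0.9915
P_2 = 1/(1+e^{0.2160}) = 0.4462
P_3 = 1/(1+e^{-0.4400}) = 0.6083
E[score] = 0.9915 + 0.4462 + 0.6083 = 2.0460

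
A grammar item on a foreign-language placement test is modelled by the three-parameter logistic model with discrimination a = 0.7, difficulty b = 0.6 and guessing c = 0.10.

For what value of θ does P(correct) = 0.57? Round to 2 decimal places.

P(θ) = c + (1 − c) · 1 / (1 + exp(−a(θ − b)))
Remove guessing floor: (0.57 − 0.10)/(1 − 0.10) = 0.5222
logit = ln(0.5222/0.4778) = 0.0889
θ = b + logit/(a) = 0.6 + 0.0889/0.7000 = 0.7271

0.73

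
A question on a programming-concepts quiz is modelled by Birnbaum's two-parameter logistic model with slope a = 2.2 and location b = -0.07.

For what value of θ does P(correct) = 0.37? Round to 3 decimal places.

P(θ) = 1 / (1 + exp(−a(θ − b)))
logit = ln(0.3700/0.6300) = -0.5322
θ = b + logit/(a) = -0.07 + (-0.5322)/2.2000 = -0.3119

-0.312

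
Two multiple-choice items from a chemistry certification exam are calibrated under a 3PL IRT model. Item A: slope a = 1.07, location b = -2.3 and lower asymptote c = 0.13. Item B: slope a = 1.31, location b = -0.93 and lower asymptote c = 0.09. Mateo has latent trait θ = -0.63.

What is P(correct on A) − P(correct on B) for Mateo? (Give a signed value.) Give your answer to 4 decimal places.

0.2419

P(θ) = c + (1 − c) · 1 / (1 + exp(−a(θ − b)))
P_A = 0.8752
P_B = 0.6333
P_A − P_B = 0.2419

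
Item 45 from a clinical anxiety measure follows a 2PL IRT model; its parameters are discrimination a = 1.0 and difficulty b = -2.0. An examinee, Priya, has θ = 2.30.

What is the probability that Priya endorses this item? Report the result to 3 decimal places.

P(θ) = 1 / (1 + exp(−a(θ − b)))
Exponent: 1.0 × (2.30 − (-2.0)) = 4.3000
1/(1 + e^{-4.3000}) = 0.9866

0.987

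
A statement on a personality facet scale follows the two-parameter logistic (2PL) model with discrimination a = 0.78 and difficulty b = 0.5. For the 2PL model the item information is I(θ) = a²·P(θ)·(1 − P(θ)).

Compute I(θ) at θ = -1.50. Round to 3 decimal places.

0.087

P = 1/(1+e^{1.5600}) = 0.1736
P(1−P) = 0.1736 × 0.8264 = 0.1435
I = a² × P(1−P) = 0.78² × 0.1435 = 0.08730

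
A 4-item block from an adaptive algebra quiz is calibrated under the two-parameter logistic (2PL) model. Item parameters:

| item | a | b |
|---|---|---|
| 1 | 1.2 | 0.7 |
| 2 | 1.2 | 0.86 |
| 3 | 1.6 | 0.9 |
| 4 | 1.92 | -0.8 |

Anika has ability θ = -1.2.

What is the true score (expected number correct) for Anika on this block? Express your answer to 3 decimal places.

0.521

P(θ) = 1 / (1 + exp(−a(θ − b)))
P_1 = 1/(1+e^{2.2800}) = 0.0928
P_2 = 1/(1+e^{2.4720}) = 0.0778
P_3 = 1/(1+e^{3.3600}) = 0.0336
P_4 = 1/(1+e^{0.7680}) = 0.3169
E[score] = 0.0928 + 0.0778 + 0.0336 + 0.3169 = 0.5211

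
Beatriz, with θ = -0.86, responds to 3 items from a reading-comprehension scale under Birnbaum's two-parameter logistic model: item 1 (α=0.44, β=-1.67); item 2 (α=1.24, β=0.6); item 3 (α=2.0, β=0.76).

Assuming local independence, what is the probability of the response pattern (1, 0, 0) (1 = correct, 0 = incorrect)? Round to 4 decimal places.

P(θ) = 1 / (1 + exp(−α(θ − β)))
P_1 = 1/(1+e^{-0.3564}) = 0.5882
P_2 = 1/(1+e^{1.8104}) = 0.1406
P_3 = 1/(1+e^{3.2400}) = 0.0377
L = P_1 × (1−P_2) × (1−P_3) = 0.5882 × 0.8594 × 0.9623 = 0.48643

0.4864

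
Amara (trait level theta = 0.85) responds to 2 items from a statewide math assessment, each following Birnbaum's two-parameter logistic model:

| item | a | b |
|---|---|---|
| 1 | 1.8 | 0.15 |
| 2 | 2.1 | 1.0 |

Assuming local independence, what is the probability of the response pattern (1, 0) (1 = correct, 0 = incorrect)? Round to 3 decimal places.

0.450

P(theta) = 1 / (1 + exp(−a(theta − b)))
P_1 = 1/(1+e^{-1.2600}) = 0.7790
P_2 = 1/(1+e^{0.3150}) = 0.4219
L = P_1 × (1−P_2) = 0.7790 × 0.5781 = 0.45036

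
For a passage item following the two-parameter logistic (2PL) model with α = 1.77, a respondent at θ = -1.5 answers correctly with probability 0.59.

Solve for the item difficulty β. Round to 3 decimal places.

-1.706

P(θ) = 1 / (1 + exp(−α(θ − β)))
logit(0.59) = ln(0.59/0.41) = 0.3640
β = θ − logit/(α) = -1.5 − 0.3640/1.7700 = -1.7056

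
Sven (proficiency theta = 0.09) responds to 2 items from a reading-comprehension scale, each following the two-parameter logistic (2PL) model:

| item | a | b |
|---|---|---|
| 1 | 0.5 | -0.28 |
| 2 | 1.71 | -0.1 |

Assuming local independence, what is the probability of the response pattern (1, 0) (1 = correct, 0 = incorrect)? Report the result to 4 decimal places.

0.2291

P(theta) = 1 / (1 + exp(−a(theta − b)))
P_1 = 1/(1+e^{-0.1850}) = 0.5461
P_2 = 1/(1+e^{-0.3249}) = 0.5805
L = P_1 × (1−P_2) = 0.5461 × 0.4195 = 0.22909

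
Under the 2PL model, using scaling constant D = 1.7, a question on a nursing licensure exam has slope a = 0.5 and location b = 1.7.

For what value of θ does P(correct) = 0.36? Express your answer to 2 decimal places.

1.02

P(θ) = 1 / (1 + exp(−D·a(θ − b)))
logit = ln(0.3600/0.6400) = -0.5754
θ = b + logit/(1.7·a) = 1.7 + (-0.5754)/0.8500 = 1.0231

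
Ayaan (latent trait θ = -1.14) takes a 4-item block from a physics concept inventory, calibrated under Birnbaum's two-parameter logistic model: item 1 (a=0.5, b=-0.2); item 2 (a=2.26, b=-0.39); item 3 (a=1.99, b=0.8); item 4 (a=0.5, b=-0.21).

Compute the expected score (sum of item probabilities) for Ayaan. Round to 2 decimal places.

0.95

P(θ) = 1 / (1 + exp(−a(θ − b)))
P_1 = 1/(1+e^{0.4700}) = 0.3846
P_2 = 1/(1+e^{1.6950}) = 0.1551
P_3 = 1/(1+e^{3.8606}) = 0.0206
P_4 = 1/(1+e^{0.4650}) = 0.3858
E[score] = 0.3846 + 0.1551 + 0.0206 + 0.3858 = 0.9462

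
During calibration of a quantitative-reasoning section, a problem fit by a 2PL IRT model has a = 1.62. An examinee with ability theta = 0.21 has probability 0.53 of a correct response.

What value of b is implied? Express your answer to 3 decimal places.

0.136

P(theta) = 1 / (1 + exp(−a(theta − b)))
logit(0.53) = ln(0.53/0.47) = 0.1201
b = theta − logit/(a) = 0.21 − 0.1201/1.6200 = 0.1358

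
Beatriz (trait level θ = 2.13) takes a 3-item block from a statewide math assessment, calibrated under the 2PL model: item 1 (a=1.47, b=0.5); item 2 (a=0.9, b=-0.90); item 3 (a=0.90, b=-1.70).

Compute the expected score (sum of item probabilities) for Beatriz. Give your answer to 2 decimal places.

P(θ) = 1 / (1 + exp(−a(θ − b)))
P_1 = 1/(1+e^{-2.3961}) = 0.9165
P_2 = 1/(1+e^{-2.7270}) = 0.9386
P_3 = 1/(1+e^{-3.4470}) = 0.9691
E[score] = 0.9165 + 0.9386 + 0.9691 = 2.8243

2.82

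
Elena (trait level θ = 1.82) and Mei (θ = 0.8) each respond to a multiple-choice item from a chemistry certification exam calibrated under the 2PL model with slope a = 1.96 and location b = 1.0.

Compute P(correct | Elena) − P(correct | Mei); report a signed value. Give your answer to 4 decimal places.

0.4298

P(θ) = 1 / (1 + exp(−a(θ − b)))
P(Elena) = 0.8330  [exponent 1.6072]
P(Mei) = 0.4032  [exponent -0.3920]
Difference = 0.8330 − 0.4032 = 0.4298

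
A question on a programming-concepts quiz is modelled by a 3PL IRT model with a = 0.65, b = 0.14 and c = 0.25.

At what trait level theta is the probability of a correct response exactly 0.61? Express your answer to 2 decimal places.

0.02

P(theta) = c + (1 − c) · 1 / (1 + exp(−a(theta − b)))
Remove guessing floor: (0.61 − 0.25)/(1 − 0.25) = 0.4800
logit = ln(0.4800/0.5200) = -0.0800
theta = b + logit/(a) = 0.14 + (-0.0800)/0.6500 = 0.0169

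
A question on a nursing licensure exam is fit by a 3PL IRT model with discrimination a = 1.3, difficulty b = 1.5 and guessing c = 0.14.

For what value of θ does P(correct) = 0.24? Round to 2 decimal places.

-0.06

P(θ) = c + (1 − c) · 1 / (1 + exp(−a(θ − b)))
Remove guessing floor: (0.24 − 0.14)/(1 − 0.14) = 0.1163
logit = ln(0.1163/0.8837) = -2.0281
θ = b + logit/(a) = 1.5 + (-2.0281)/1.3000 = -0.0601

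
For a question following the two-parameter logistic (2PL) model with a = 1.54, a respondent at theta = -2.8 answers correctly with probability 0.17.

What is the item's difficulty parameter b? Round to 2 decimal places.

P(theta) = 1 / (1 + exp(−a(theta − b)))
logit(0.17) = ln(0.17/0.83) = -1.5856
b = theta − logit/(a) = -2.8 − (-1.5856)/1.5400 = -1.7704

-1.77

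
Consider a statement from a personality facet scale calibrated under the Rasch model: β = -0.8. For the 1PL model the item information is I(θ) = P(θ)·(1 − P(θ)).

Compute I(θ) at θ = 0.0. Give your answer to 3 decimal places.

P = 1/(1+e^{-0.8000}) = 0.6900
P(1−P) = 0.6900 × 0.3100 = 0.2139
I = P(1−P) = 0.21391

0.214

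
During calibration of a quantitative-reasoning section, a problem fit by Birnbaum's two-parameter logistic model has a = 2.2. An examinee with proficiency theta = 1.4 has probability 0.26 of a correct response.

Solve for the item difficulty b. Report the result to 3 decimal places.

P(theta) = 1 / (1 + exp(−a(theta − b)))
logit(0.26) = ln(0.26/0.74) = -1.0460
b = theta − logit/(a) = 1.4 − (-1.0460)/2.2000 = 1.8754

1.875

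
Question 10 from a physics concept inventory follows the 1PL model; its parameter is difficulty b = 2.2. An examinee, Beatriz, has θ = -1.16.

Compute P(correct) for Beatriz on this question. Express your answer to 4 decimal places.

P(θ) = 1 / (1 + exp(−(θ − b)))
Exponent: (-1.16 − 2.2) = -3.3600
1/(1 + e^{3.3600}) = 0.0336
P = 0.0336

0.0336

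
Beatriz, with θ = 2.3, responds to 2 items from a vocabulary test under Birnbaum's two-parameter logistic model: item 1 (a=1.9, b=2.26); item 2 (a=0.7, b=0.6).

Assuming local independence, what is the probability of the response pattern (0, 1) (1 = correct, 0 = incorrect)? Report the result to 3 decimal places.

0.369

P(θ) = 1 / (1 + exp(−a(θ − b)))
P_1 = 1/(1+e^{-0.0760}) = 0.5190
P_2 = 1/(1+e^{-1.1900}) = 0.7667
L = (1−P_1) × P_2 = 0.4810 × 0.7667 = 0.36881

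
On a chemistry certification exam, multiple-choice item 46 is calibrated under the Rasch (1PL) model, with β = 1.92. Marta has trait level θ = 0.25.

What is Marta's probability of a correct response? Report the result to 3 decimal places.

P(θ) = 1 / (1 + exp(−(θ − β)))
Exponent: (0.25 − 1.92) = -1.6700
1/(1 + e^{1.6700}) = 0.1584
P = 0.1584

0.158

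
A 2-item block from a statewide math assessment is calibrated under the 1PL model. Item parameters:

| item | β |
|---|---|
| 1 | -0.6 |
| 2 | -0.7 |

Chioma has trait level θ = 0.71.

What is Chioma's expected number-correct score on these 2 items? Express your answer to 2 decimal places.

P(θ) = 1 / (1 + exp(−(θ − β)))
P_1 = 1/(1+e^{-1.3100}) = 0.7875
P_2 = 1/(1+e^{-1.4100}) = 0.8038
E[score] = 0.7875 + 0.8038 = 1.5913

1.59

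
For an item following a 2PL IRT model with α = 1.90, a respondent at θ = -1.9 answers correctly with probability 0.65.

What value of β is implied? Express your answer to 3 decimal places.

P(θ) = 1 / (1 + exp(−α(θ − β)))
logit(0.65) = ln(0.65/0.35) = 0.6190
β = θ − logit/(α) = -1.9 − 0.6190/1.9000 = -2.2258

-2.226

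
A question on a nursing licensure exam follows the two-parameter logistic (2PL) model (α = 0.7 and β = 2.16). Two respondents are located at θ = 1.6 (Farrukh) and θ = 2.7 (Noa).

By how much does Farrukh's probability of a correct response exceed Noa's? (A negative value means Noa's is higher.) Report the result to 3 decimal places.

P(θ) = 1 / (1 + exp(−α(θ − β)))
P(Farrukh) = 0.4032  [exponent -0.3920]
P(Noa) = 0.5934  [exponent 0.3780]
Difference = 0.4032 − 0.5934 = -0.1902

-0.190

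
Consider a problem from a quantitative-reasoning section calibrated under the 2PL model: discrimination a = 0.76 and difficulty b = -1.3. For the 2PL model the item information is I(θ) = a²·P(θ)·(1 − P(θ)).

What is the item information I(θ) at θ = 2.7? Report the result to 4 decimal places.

0.0252

P = 1/(1+e^{-3.0400}) = 0.9543
P(1−P) = 0.9543 × 0.0457 = 0.0436
I = a² × P(1−P) = 0.76² × 0.0436 = 0.02516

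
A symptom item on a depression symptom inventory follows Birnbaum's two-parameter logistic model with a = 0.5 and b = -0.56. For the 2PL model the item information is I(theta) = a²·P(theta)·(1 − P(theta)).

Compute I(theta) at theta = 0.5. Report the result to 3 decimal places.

P = 1/(1+e^{-0.5300}) = 0.6295
P(1−P) = 0.6295 × 0.3705 = 0.2332
I = a² × P(1−P) = 0.5² × 0.2332 = 0.05831

0.058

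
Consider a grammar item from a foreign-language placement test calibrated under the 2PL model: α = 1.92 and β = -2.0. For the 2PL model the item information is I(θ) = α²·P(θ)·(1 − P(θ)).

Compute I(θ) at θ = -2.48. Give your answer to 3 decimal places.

P = 1/(1+e^{0.9216}) = 0.2846
P(1−P) = 0.2846 × 0.7154 = 0.2036
I = α² × P(1−P) = 1.92² × 0.2036 = 0.75061

0.751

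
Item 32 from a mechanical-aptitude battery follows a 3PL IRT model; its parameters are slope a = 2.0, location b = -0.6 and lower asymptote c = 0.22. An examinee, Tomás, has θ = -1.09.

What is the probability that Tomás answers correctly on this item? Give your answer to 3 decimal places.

0.433

P(θ) = c + (1 − c) · 1 / (1 + exp(−a(θ − b)))
Exponent: 2.0 × (-1.09 − (-0.6)) = -0.9800
1/(1 + e^{0.9800}) = 0.2729
P = 0.22 + 0.78 × 0.2729 = 0.4329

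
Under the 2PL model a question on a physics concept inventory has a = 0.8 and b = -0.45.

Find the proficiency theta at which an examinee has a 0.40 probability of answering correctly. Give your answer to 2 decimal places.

-0.96

P(theta) = 1 / (1 + exp(−a(theta − b)))
logit = ln(0.4000/0.6000) = -0.4055
theta = b + logit/(a) = -0.45 + (-0.4055)/0.8000 = -0.9568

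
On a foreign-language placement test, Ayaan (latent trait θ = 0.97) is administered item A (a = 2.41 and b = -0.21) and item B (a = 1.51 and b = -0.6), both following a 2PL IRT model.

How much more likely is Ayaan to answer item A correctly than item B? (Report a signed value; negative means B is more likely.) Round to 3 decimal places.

P(θ) = 1 / (1 + exp(−a(θ − b)))
P_A = 0.9450
P_B = 0.9146
P_A − P_B = 0.0304

0.030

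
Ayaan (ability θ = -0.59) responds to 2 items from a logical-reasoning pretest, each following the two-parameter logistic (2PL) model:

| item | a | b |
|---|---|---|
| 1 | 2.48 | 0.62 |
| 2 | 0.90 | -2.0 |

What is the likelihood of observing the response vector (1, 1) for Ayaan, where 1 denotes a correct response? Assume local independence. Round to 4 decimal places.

0.0370

P(θ) = 1 / (1 + exp(−a(θ − b)))
P_1 = 1/(1+e^{3.0008}) = 0.0474
P_2 = 1/(1+e^{-1.2690}) = 0.7806
L = P_1 × P_2 = 0.0474 × 0.7806 = 0.03699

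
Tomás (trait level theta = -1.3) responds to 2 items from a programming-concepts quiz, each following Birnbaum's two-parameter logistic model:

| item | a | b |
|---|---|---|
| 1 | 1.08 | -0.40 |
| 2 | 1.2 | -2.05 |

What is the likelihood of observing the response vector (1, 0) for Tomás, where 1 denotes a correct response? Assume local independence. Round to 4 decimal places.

P(theta) = 1 / (1 + exp(−a(theta − b)))
P_1 = 1/(1+e^{0.9720}) = 0.2745
P_2 = 1/(1+e^{-0.9000}) = 0.7109
L = P_1 × (1−P_2) = 0.2745 × 0.2891 = 0.07934

0.0793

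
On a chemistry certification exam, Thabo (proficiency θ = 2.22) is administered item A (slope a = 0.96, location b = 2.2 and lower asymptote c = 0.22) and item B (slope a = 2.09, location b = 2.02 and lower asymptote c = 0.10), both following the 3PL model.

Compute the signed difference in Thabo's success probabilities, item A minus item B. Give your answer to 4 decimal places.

P(θ) = c + (1 − c) · 1 / (1 + exp(−a(θ − b)))
P_A = 0.6137
P_B = 0.6427
P_A − P_B = -0.0290

-0.0290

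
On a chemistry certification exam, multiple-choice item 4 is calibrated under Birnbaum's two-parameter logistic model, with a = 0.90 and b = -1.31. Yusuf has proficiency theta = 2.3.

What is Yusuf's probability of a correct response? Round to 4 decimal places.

P(theta) = 1 / (1 + exp(−a(theta − b)))
Exponent: 0.90 × (2.3 − (-1.31)) = 3.2490
1/(1 + e^{-3.2490}) = 0.9626

0.9626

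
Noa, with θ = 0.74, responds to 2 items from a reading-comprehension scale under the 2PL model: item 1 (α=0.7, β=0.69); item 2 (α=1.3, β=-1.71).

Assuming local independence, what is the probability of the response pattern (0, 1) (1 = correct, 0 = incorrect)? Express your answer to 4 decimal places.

0.4717

P(θ) = 1 / (1 + exp(−α(θ − β)))
P_1 = 1/(1+e^{-0.0350}) = 0.5087
P_2 = 1/(1+e^{-3.1850}) = 0.9603
L = (1−P_1) × P_2 = 0.4913 × 0.9603 = 0.47173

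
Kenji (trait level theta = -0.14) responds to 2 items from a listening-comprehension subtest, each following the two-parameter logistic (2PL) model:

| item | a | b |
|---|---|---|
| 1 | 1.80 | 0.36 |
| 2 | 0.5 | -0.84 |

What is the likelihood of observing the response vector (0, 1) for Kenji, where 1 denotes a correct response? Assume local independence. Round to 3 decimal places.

P(theta) = 1 / (1 + exp(−a(theta − b)))
P_1 = 1/(1+e^{0.9000}) = 0.2891
P_2 = 1/(1+e^{-0.3500}) = 0.5866
L = (1−P_1) × P_2 = 0.7109 × 0.5866 = 0.41706

0.417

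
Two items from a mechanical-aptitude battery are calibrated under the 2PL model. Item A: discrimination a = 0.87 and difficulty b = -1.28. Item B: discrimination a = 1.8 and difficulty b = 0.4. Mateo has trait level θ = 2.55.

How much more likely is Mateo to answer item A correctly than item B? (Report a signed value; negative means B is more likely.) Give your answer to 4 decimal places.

-0.0141

P(θ) = 1 / (1 + exp(−a(θ − b)))
P_A = 0.9655
P_B = 0.9796
P_A − P_B = -0.0141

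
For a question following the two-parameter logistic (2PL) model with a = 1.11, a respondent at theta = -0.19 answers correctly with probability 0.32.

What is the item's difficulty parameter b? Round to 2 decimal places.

P(theta) = 1 / (1 + exp(−a(theta − b)))
logit(0.32) = ln(0.32/0.68) = -0.7538
b = theta − logit/(a) = -0.19 − (-0.7538)/1.1100 = 0.4891

0.49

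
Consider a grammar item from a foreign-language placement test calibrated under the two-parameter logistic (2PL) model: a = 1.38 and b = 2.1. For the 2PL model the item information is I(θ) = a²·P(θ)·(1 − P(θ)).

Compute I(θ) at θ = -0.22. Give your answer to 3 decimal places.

0.072

P = 1/(1+e^{3.2016}) = 0.0391
P(1−P) = 0.0391 × 0.9609 = 0.0376
I = a² × P(1−P) = 1.38² × 0.0376 = 0.07156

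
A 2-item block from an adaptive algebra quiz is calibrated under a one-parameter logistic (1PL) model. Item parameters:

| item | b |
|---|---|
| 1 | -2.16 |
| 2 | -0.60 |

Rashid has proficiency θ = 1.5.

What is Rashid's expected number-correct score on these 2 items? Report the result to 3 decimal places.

1.866

P(θ) = 1 / (1 + exp(−(θ − b)))
P_1 = 1/(1+e^{-3.6600}) = 0.9749
P_2 = 1/(1+e^{-2.1000}) = 0.8909
E[score] = 0.9749 + 0.8909 = 1.8658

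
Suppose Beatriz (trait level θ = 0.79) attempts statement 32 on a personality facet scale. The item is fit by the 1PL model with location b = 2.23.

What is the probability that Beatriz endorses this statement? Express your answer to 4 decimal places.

P(θ) = 1 / (1 + exp(−(θ − b)))
Exponent: (0.79 − 2.23) = -1.4400
1/(1 + e^{1.4400}) = 0.1915
P = 0.1915

0.1915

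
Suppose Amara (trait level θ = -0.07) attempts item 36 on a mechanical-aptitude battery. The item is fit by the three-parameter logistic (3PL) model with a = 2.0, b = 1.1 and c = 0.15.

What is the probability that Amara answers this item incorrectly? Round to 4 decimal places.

0.7753

P(θ) = c + (1 − c) · 1 / (1 + exp(−a(θ − b)))
Exponent: 2.0 × (-0.07 − 1.1) = -2.3400
1/(1 + e^{2.3400}) = 0.0879
P = 0.15 + 0.85 × 0.0879 = 0.2247
P(incorrect) = 1 − 0.2247 = 0.7753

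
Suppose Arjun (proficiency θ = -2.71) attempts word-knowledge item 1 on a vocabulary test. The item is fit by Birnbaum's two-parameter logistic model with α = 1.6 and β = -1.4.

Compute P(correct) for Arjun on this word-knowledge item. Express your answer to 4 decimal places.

P(θ) = 1 / (1 + exp(−α(θ − β)))
Exponent: 1.6 × (-2.71 − (-1.4)) = -2.0960
1/(1 + e^{2.0960}) = 0.1095

0.1095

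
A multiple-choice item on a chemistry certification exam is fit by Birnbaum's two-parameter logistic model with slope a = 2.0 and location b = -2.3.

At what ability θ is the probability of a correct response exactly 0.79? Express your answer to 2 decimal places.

-1.64

P(θ) = 1 / (1 + exp(−a(θ − b)))
logit = ln(0.7900/0.2100) = 1.3249
θ = b + logit/(a) = -2.3 + 1.3249/2.0000 = -1.6375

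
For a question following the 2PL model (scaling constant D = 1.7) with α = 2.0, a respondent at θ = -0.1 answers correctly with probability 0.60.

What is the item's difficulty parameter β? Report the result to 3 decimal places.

P(θ) = 1 / (1 + exp(−D·α(θ − β)))
logit(0.60) = ln(0.60/0.40) = 0.4055
β = θ − logit/(1.7·α) = -0.1 − 0.4055/3.4000 = -0.2193

-0.219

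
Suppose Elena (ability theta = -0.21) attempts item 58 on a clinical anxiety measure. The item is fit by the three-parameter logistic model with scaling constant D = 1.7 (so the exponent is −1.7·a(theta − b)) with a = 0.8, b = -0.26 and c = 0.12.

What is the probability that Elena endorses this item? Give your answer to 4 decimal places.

0.5750

P(theta) = c + (1 − c) · 1 / (1 + exp(−D·a(theta − b)))
Exponent: 1.7 × 0.8 × (-0.21 − (-0.26)) = 0.0680
1/(1 + e^{-0.0680}) = 0.5170
P = 0.12 + 0.88 × 0.5170 = 0.5750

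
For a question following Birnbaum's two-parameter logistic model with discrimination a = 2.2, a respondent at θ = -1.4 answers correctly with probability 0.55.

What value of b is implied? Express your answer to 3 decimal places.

P(θ) = 1 / (1 + exp(−a(θ − b)))
logit(0.55) = ln(0.55/0.45) = 0.2007
b = θ − logit/(a) = -1.4 − 0.2007/2.2000 = -1.4912

-1.491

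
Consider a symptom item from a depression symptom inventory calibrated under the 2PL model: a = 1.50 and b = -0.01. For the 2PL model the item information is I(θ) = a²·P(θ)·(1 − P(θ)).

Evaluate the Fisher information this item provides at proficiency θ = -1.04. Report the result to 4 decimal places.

P = 1/(1+e^{1.5450}) = 0.1758
P(1−P) = 0.1758 × 0.8242 = 0.1449
I = a² × P(1−P) = 1.50² × 0.1449 = 0.32603

0.3260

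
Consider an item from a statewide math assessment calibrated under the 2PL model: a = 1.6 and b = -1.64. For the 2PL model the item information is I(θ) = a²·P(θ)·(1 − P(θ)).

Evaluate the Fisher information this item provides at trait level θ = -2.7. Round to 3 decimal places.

P = 1/(1+e^{1.6960}) = 0.1550
P(1−P) = 0.1550 × 0.8450 = 0.1310
I = a² × P(1−P) = 1.6² × 0.1310 = 0.33528

0.335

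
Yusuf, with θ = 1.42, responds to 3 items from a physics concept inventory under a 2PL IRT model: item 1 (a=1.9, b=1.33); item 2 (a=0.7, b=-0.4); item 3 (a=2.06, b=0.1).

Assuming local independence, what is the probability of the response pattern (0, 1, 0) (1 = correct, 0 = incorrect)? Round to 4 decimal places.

0.0221

P(θ) = 1 / (1 + exp(−a(θ − b)))
P_1 = 1/(1+e^{-0.1710}) = 0.5426
P_2 = 1/(1+e^{-1.2740}) = 0.7814
P_3 = 1/(1+e^{-2.7192}) = 0.9382
L = (1−P_1) × P_2 × (1−P_3) = 0.4574 × 0.7814 × 0.0618 = 0.02210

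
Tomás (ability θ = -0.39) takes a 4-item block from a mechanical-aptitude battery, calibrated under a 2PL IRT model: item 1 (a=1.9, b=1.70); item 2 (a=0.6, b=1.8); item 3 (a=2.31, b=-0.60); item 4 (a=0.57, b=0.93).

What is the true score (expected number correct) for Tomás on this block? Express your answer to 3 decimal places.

1.170

P(θ) = 1 / (1 + exp(−a(θ − b)))
P_1 = 1/(1+e^{3.9710}) = 0.0185
P_2 = 1/(1+e^{1.3140}) = 0.2118
P_3 = 1/(1+e^{-0.4851}) = 0.6190
P_4 = 1/(1+e^{0.7524}) = 0.3203
E[score] = 0.0185 + 0.2118 + 0.6190 + 0.3203 = 1.1696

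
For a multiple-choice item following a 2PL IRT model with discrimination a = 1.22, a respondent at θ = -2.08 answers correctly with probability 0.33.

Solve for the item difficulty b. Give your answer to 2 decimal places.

-1.50

P(θ) = 1 / (1 + exp(−a(θ − b)))
logit(0.33) = ln(0.33/0.67) = -0.7082
b = θ − logit/(a) = -2.08 − (-0.7082)/1.2200 = -1.4995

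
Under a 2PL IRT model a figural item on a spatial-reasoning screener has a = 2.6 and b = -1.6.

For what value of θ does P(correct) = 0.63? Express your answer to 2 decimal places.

P(θ) = 1 / (1 + exp(−a(θ − b)))
logit = ln(0.6300/0.3700) = 0.5322
θ = b + logit/(a) = -1.6 + 0.5322/2.6000 = -1.3953

-1.40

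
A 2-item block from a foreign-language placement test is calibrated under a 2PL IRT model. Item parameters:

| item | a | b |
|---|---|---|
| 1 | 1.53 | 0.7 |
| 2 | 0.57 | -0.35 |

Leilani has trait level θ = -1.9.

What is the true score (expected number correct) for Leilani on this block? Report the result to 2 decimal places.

P(θ) = 1 / (1 + exp(−a(θ − b)))
P_1 = 1/(1+e^{3.9780}) = 0.0184
P_2 = 1/(1+e^{0.8835}) = 0.2925
E[score] = 0.0184 + 0.2925 = 0.3108

0.31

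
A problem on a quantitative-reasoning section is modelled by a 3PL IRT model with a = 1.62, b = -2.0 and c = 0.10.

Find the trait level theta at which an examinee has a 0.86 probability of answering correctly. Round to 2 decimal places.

P(theta) = c + (1 − c) · 1 / (1 + exp(−a(theta − b)))
Remove guessing floor: (0.86 − 0.10)/(1 − 0.10) = 0.8444
logit = ln(0.8444/0.1556) = 1.6917
theta = b + logit/(a) = -2.0 + 1.6917/1.6200 = -0.9558

-0.96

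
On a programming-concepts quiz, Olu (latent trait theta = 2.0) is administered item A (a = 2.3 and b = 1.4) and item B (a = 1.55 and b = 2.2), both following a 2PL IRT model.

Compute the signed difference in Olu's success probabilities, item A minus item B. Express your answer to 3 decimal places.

P(theta) = 1 / (1 + exp(−a(theta − b)))
P_A = 0.7990
P_B = 0.4231
P_A − P_B = 0.3759

0.376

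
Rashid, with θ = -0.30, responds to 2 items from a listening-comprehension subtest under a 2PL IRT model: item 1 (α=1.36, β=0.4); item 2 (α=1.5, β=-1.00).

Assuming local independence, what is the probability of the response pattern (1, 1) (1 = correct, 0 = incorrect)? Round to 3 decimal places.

0.206

P(θ) = 1 / (1 + exp(−α(θ − β)))
P_1 = 1/(1+e^{0.9520}) = 0.2785
P_2 = 1/(1+e^{-1.0500}) = 0.7408
L = P_1 × P_2 = 0.2785 × 0.7408 = 0.20629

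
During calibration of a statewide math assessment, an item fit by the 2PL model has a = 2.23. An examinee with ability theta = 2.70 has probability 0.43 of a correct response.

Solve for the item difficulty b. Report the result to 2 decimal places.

P(theta) = 1 / (1 + exp(−a(theta − b)))
logit(0.43) = ln(0.43/0.57) = -0.2819
b = theta − logit/(a) = 2.70 − (-0.2819)/2.2300 = 2.8264

2.83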